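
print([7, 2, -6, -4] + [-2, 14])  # [7, 2, -6, -4, -2, 14]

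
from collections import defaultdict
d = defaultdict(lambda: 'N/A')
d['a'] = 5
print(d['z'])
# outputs N/A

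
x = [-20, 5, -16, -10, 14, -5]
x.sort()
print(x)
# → [-20, -16, -10, -5, 5, 14]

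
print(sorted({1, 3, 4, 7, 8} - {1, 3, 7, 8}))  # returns [4]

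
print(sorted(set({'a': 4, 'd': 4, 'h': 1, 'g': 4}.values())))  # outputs [1, 4]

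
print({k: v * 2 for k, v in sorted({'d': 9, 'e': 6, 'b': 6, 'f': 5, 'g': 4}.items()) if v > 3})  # {'b': 12, 'd': 18, 'e': 12, 'f': 10, 'g': 8}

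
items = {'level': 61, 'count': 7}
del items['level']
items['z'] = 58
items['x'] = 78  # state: {'count': 7, 'z': 58, 'x': 78}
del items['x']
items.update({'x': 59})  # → {'count': 7, 'z': 58, 'x': 59}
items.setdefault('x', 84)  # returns 59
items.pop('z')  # 58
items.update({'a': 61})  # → {'count': 7, 'x': 59, 'a': 61}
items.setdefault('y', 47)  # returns 47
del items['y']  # {'count': 7, 'x': 59, 'a': 61}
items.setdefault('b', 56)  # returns 56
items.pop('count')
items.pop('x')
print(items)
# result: {'a': 61, 'b': 56}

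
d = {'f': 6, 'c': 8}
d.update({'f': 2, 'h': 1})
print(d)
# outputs {'f': 2, 'c': 8, 'h': 1}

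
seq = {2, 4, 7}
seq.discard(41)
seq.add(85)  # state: {2, 4, 7, 85}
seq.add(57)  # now {2, 4, 7, 57, 85}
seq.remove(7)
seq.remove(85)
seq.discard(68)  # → {2, 4, 57}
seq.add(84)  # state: {2, 4, 57, 84}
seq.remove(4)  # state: {2, 57, 84}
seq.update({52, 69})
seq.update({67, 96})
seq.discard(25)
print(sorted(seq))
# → [2, 52, 57, 67, 69, 84, 96]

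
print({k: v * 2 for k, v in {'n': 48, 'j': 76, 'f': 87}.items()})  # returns {'n': 96, 'j': 152, 'f': 174}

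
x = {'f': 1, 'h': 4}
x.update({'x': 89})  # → {'f': 1, 'h': 4, 'x': 89}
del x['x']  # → {'f': 1, 'h': 4}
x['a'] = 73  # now {'f': 1, 'h': 4, 'a': 73}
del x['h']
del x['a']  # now {'f': 1}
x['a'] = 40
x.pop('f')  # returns 1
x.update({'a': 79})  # {'a': 79}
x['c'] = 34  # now {'a': 79, 'c': 34}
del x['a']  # {'c': 34}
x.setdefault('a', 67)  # 67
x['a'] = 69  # {'c': 34, 'a': 69}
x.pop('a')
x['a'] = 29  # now {'c': 34, 'a': 29}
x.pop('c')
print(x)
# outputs {'a': 29}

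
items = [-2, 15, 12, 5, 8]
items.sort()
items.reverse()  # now [15, 12, 8, 5, -2]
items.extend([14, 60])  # [15, 12, 8, 5, -2, 14, 60]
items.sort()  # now [-2, 5, 8, 12, 14, 15, 60]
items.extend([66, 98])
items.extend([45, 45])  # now [-2, 5, 8, 12, 14, 15, 60, 66, 98, 45, 45]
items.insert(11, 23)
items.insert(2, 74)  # [-2, 5, 74, 8, 12, 14, 15, 60, 66, 98, 45, 45, 23]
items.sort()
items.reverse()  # [98, 74, 66, 60, 45, 45, 23, 15, 14, 12, 8, 5, -2]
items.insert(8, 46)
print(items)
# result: [98, 74, 66, 60, 45, 45, 23, 15, 46, 14, 12, 8, 5, -2]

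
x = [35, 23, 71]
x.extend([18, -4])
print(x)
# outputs [35, 23, 71, 18, -4]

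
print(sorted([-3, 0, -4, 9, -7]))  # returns [-7, -4, -3, 0, 9]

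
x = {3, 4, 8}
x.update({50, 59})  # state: {3, 4, 8, 50, 59}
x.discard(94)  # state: {3, 4, 8, 50, 59}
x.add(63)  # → {3, 4, 8, 50, 59, 63}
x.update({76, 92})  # {3, 4, 8, 50, 59, 63, 76, 92}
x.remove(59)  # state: {3, 4, 8, 50, 63, 76, 92}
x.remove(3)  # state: {4, 8, 50, 63, 76, 92}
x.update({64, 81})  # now {4, 8, 50, 63, 64, 76, 81, 92}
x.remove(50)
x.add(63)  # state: {4, 8, 63, 64, 76, 81, 92}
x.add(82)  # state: {4, 8, 63, 64, 76, 81, 82, 92}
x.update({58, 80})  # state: {4, 8, 58, 63, 64, 76, 80, 81, 82, 92}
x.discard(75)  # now {4, 8, 58, 63, 64, 76, 80, 81, 82, 92}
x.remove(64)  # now {4, 8, 58, 63, 76, 80, 81, 82, 92}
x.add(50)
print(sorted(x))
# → [4, 8, 50, 58, 63, 76, 80, 81, 82, 92]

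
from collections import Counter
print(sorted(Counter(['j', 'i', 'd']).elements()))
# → ['d', 'i', 'j']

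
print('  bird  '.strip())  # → bird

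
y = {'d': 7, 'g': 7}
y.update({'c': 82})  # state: {'d': 7, 'g': 7, 'c': 82}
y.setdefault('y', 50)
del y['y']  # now {'d': 7, 'g': 7, 'c': 82}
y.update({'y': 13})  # {'d': 7, 'g': 7, 'c': 82, 'y': 13}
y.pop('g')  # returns 7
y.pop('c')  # 82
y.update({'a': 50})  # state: {'d': 7, 'y': 13, 'a': 50}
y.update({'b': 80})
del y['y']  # {'d': 7, 'a': 50, 'b': 80}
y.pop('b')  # 80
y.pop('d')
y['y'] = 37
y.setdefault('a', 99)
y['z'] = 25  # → {'a': 50, 'y': 37, 'z': 25}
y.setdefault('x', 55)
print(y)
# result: {'a': 50, 'y': 37, 'z': 25, 'x': 55}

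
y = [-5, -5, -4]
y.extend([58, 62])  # [-5, -5, -4, 58, 62]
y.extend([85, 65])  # [-5, -5, -4, 58, 62, 85, 65]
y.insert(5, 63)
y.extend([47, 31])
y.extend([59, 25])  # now [-5, -5, -4, 58, 62, 63, 85, 65, 47, 31, 59, 25]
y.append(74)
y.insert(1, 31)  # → [-5, 31, -5, -4, 58, 62, 63, 85, 65, 47, 31, 59, 25, 74]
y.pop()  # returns 74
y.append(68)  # [-5, 31, -5, -4, 58, 62, 63, 85, 65, 47, 31, 59, 25, 68]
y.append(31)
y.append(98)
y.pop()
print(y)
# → [-5, 31, -5, -4, 58, 62, 63, 85, 65, 47, 31, 59, 25, 68, 31]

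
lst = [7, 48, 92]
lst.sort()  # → [7, 48, 92]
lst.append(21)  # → [7, 48, 92, 21]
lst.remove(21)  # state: [7, 48, 92]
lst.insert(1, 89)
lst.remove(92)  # [7, 89, 48]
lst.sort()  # [7, 48, 89]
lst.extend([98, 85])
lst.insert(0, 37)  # [37, 7, 48, 89, 98, 85]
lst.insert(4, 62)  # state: [37, 7, 48, 89, 62, 98, 85]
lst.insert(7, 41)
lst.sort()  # [7, 37, 41, 48, 62, 85, 89, 98]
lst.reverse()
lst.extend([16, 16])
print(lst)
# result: [98, 89, 85, 62, 48, 41, 37, 7, 16, 16]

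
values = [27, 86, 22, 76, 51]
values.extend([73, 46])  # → [27, 86, 22, 76, 51, 73, 46]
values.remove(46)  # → [27, 86, 22, 76, 51, 73]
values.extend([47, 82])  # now [27, 86, 22, 76, 51, 73, 47, 82]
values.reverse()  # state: [82, 47, 73, 51, 76, 22, 86, 27]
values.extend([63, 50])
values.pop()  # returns 50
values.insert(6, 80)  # [82, 47, 73, 51, 76, 22, 80, 86, 27, 63]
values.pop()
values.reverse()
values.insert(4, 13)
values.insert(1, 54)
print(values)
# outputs [27, 54, 86, 80, 22, 13, 76, 51, 73, 47, 82]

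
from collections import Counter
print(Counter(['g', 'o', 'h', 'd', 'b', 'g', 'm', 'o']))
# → Counter({'g': 2, 'o': 2, 'h': 1, 'd': 1, 'b': 1, 'm': 1})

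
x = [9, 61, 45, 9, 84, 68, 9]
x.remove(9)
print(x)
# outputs [61, 45, 9, 84, 68, 9]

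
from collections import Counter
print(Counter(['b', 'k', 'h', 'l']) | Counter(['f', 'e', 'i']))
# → Counter({'b': 1, 'k': 1, 'h': 1, 'l': 1, 'f': 1, 'e': 1, 'i': 1})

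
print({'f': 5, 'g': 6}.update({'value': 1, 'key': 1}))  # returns None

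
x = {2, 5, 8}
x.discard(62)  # {2, 5, 8}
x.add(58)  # {2, 5, 8, 58}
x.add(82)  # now {2, 5, 8, 58, 82}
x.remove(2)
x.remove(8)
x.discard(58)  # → {5, 82}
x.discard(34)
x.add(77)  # {5, 77, 82}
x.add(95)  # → {5, 77, 82, 95}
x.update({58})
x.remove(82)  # {5, 58, 77, 95}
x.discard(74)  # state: {5, 58, 77, 95}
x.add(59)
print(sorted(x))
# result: [5, 58, 59, 77, 95]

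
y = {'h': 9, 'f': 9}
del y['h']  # {'f': 9}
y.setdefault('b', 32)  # 32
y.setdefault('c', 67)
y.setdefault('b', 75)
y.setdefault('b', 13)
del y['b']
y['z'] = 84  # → {'f': 9, 'c': 67, 'z': 84}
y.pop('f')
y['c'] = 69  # {'c': 69, 'z': 84}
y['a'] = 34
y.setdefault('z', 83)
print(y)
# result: {'c': 69, 'z': 84, 'a': 34}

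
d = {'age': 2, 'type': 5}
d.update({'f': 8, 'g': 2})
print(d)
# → {'age': 2, 'type': 5, 'f': 8, 'g': 2}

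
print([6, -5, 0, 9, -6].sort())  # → None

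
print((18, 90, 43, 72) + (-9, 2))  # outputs (18, 90, 43, 72, -9, 2)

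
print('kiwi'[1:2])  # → i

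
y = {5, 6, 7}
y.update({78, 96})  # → {5, 6, 7, 78, 96}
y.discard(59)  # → {5, 6, 7, 78, 96}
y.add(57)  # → {5, 6, 7, 57, 78, 96}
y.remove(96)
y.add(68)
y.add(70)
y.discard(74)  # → {5, 6, 7, 57, 68, 70, 78}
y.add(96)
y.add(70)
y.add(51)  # {5, 6, 7, 51, 57, 68, 70, 78, 96}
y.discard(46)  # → {5, 6, 7, 51, 57, 68, 70, 78, 96}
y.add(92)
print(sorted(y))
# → [5, 6, 7, 51, 57, 68, 70, 78, 92, 96]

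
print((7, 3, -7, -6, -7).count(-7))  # 2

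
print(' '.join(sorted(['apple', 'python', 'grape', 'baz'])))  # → apple baz grape python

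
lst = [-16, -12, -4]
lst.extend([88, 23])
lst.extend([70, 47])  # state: [-16, -12, -4, 88, 23, 70, 47]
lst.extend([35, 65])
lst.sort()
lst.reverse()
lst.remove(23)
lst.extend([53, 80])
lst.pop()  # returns 80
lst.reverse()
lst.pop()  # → 88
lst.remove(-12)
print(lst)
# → [53, -16, -4, 35, 47, 65, 70]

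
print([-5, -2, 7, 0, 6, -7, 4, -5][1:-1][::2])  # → [-2, 0, -7]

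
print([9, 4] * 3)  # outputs [9, 4, 9, 4, 9, 4]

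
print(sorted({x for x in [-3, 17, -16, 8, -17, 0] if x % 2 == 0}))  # [-16, 0, 8]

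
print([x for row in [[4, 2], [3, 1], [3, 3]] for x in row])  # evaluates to [4, 2, 3, 1, 3, 3]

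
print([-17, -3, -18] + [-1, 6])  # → [-17, -3, -18, -1, 6]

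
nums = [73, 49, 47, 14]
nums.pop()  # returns 14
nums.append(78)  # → [73, 49, 47, 78]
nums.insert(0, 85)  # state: [85, 73, 49, 47, 78]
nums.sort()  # [47, 49, 73, 78, 85]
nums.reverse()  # [85, 78, 73, 49, 47]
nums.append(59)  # [85, 78, 73, 49, 47, 59]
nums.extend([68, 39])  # [85, 78, 73, 49, 47, 59, 68, 39]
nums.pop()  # 39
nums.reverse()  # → [68, 59, 47, 49, 73, 78, 85]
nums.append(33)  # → [68, 59, 47, 49, 73, 78, 85, 33]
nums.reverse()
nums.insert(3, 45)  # [33, 85, 78, 45, 73, 49, 47, 59, 68]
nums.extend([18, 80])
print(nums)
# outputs [33, 85, 78, 45, 73, 49, 47, 59, 68, 18, 80]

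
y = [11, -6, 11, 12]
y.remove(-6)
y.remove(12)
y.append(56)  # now [11, 11, 56]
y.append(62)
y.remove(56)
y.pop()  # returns 62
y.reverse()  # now [11, 11]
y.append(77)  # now [11, 11, 77]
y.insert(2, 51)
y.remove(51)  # [11, 11, 77]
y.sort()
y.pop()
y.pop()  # 11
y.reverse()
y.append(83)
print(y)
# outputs [11, 83]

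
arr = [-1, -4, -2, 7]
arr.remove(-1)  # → [-4, -2, 7]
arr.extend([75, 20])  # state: [-4, -2, 7, 75, 20]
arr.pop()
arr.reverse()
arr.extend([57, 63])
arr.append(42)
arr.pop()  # 42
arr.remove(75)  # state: [7, -2, -4, 57, 63]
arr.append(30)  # [7, -2, -4, 57, 63, 30]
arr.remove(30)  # [7, -2, -4, 57, 63]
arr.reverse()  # [63, 57, -4, -2, 7]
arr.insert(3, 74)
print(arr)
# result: [63, 57, -4, 74, -2, 7]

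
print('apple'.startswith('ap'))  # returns True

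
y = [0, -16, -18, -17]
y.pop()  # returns -17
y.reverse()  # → [-18, -16, 0]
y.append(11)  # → [-18, -16, 0, 11]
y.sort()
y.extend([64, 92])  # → [-18, -16, 0, 11, 64, 92]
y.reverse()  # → [92, 64, 11, 0, -16, -18]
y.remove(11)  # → [92, 64, 0, -16, -18]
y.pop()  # -18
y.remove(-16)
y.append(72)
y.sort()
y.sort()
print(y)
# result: [0, 64, 72, 92]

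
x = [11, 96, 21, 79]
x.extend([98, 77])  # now [11, 96, 21, 79, 98, 77]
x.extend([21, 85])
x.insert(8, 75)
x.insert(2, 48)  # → [11, 96, 48, 21, 79, 98, 77, 21, 85, 75]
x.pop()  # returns 75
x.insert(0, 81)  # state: [81, 11, 96, 48, 21, 79, 98, 77, 21, 85]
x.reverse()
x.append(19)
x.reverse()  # [19, 81, 11, 96, 48, 21, 79, 98, 77, 21, 85]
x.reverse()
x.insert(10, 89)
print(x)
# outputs [85, 21, 77, 98, 79, 21, 48, 96, 11, 81, 89, 19]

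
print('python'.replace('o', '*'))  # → pyth*n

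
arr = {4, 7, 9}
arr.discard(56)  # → {4, 7, 9}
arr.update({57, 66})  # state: {4, 7, 9, 57, 66}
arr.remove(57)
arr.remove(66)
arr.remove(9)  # {4, 7}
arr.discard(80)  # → {4, 7}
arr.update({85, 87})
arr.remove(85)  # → {4, 7, 87}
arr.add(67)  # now {4, 7, 67, 87}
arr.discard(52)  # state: {4, 7, 67, 87}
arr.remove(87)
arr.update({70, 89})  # {4, 7, 67, 70, 89}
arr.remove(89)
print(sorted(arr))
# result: [4, 7, 67, 70]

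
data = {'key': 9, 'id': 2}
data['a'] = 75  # {'key': 9, 'id': 2, 'a': 75}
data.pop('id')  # 2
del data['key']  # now {'a': 75}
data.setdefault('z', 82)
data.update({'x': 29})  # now {'a': 75, 'z': 82, 'x': 29}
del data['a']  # {'z': 82, 'x': 29}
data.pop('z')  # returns 82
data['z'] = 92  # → {'x': 29, 'z': 92}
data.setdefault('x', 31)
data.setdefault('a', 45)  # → 45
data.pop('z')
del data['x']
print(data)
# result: {'a': 45}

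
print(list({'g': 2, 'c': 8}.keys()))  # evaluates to ['g', 'c']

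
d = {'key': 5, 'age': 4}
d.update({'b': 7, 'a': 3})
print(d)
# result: {'key': 5, 'age': 4, 'b': 7, 'a': 3}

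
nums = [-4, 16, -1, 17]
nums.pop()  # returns 17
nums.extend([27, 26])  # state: [-4, 16, -1, 27, 26]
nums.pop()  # 26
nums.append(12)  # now [-4, 16, -1, 27, 12]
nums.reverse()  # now [12, 27, -1, 16, -4]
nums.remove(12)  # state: [27, -1, 16, -4]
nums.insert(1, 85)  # [27, 85, -1, 16, -4]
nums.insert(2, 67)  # [27, 85, 67, -1, 16, -4]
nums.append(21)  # [27, 85, 67, -1, 16, -4, 21]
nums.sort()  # [-4, -1, 16, 21, 27, 67, 85]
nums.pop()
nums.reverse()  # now [67, 27, 21, 16, -1, -4]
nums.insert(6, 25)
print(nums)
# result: [67, 27, 21, 16, -1, -4, 25]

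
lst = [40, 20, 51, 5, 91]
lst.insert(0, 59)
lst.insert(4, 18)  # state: [59, 40, 20, 51, 18, 5, 91]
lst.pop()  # 91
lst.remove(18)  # [59, 40, 20, 51, 5]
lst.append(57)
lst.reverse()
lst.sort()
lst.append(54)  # [5, 20, 40, 51, 57, 59, 54]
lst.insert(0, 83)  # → [83, 5, 20, 40, 51, 57, 59, 54]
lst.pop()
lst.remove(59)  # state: [83, 5, 20, 40, 51, 57]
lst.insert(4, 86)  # [83, 5, 20, 40, 86, 51, 57]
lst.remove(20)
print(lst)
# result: [83, 5, 40, 86, 51, 57]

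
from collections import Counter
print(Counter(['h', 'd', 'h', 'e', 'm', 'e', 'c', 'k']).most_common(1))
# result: [('h', 2)]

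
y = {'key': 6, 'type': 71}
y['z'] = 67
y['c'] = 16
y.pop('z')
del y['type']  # {'key': 6, 'c': 16}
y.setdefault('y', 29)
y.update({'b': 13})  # {'key': 6, 'c': 16, 'y': 29, 'b': 13}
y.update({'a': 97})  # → {'key': 6, 'c': 16, 'y': 29, 'b': 13, 'a': 97}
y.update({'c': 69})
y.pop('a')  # 97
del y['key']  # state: {'c': 69, 'y': 29, 'b': 13}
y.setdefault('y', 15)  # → 29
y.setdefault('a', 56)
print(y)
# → {'c': 69, 'y': 29, 'b': 13, 'a': 56}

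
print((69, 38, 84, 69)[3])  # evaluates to 69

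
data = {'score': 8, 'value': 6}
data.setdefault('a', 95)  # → 95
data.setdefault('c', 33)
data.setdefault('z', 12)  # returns 12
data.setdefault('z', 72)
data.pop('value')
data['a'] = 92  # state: {'score': 8, 'a': 92, 'c': 33, 'z': 12}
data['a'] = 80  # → {'score': 8, 'a': 80, 'c': 33, 'z': 12}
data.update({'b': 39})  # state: {'score': 8, 'a': 80, 'c': 33, 'z': 12, 'b': 39}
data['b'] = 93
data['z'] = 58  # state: {'score': 8, 'a': 80, 'c': 33, 'z': 58, 'b': 93}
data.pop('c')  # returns 33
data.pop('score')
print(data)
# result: {'a': 80, 'z': 58, 'b': 93}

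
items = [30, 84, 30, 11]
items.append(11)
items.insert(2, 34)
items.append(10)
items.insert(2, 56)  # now [30, 84, 56, 34, 30, 11, 11, 10]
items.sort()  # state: [10, 11, 11, 30, 30, 34, 56, 84]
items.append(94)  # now [10, 11, 11, 30, 30, 34, 56, 84, 94]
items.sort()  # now [10, 11, 11, 30, 30, 34, 56, 84, 94]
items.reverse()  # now [94, 84, 56, 34, 30, 30, 11, 11, 10]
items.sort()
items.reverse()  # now [94, 84, 56, 34, 30, 30, 11, 11, 10]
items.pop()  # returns 10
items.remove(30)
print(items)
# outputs [94, 84, 56, 34, 30, 11, 11]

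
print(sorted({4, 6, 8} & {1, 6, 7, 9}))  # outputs [6]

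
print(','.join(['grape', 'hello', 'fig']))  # grape,hello,fig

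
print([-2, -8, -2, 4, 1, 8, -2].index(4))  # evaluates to 3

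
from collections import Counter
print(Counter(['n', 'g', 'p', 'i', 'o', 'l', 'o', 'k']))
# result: Counter({'o': 2, 'n': 1, 'g': 1, 'p': 1, 'i': 1, 'l': 1, 'k': 1})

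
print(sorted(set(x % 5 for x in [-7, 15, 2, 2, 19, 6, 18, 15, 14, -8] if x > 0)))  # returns [0, 1, 2, 3, 4]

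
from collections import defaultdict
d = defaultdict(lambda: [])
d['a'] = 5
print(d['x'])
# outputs []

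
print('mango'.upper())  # MANGO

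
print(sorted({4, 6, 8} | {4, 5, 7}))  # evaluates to [4, 5, 6, 7, 8]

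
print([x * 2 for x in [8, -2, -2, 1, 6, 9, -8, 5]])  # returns [16, -4, -4, 2, 12, 18, -16, 10]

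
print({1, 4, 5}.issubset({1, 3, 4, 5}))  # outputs True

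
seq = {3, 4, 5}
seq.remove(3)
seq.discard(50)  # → {4, 5}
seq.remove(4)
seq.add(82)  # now {5, 82}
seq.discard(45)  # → {5, 82}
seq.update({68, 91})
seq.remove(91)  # {5, 68, 82}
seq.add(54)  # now {5, 54, 68, 82}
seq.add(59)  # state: {5, 54, 59, 68, 82}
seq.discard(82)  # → {5, 54, 59, 68}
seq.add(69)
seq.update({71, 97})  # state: {5, 54, 59, 68, 69, 71, 97}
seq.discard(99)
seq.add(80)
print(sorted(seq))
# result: [5, 54, 59, 68, 69, 71, 80, 97]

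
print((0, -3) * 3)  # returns (0, -3, 0, -3, 0, -3)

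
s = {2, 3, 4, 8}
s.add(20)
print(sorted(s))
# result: [2, 3, 4, 8, 20]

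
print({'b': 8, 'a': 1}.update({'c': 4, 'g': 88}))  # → None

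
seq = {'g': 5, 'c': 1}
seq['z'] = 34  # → {'g': 5, 'c': 1, 'z': 34}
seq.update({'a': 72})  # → {'g': 5, 'c': 1, 'z': 34, 'a': 72}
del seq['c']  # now {'g': 5, 'z': 34, 'a': 72}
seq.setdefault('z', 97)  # 34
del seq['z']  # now {'g': 5, 'a': 72}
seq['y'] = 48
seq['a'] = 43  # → {'g': 5, 'a': 43, 'y': 48}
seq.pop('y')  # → 48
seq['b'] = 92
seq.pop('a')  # 43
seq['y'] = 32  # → {'g': 5, 'b': 92, 'y': 32}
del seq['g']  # {'b': 92, 'y': 32}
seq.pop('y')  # 32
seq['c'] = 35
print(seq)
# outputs {'b': 92, 'c': 35}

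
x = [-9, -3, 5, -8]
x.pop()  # -8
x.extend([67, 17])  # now [-9, -3, 5, 67, 17]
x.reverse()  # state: [17, 67, 5, -3, -9]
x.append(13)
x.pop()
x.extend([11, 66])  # [17, 67, 5, -3, -9, 11, 66]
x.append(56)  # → [17, 67, 5, -3, -9, 11, 66, 56]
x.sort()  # [-9, -3, 5, 11, 17, 56, 66, 67]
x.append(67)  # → [-9, -3, 5, 11, 17, 56, 66, 67, 67]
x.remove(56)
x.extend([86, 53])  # [-9, -3, 5, 11, 17, 66, 67, 67, 86, 53]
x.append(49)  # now [-9, -3, 5, 11, 17, 66, 67, 67, 86, 53, 49]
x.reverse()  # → [49, 53, 86, 67, 67, 66, 17, 11, 5, -3, -9]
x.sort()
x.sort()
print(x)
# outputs [-9, -3, 5, 11, 17, 49, 53, 66, 67, 67, 86]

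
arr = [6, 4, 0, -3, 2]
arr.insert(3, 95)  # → [6, 4, 0, 95, -3, 2]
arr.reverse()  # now [2, -3, 95, 0, 4, 6]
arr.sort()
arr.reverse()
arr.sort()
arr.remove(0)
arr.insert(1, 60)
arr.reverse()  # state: [95, 6, 4, 2, 60, -3]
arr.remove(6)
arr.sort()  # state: [-3, 2, 4, 60, 95]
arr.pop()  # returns 95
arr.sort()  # [-3, 2, 4, 60]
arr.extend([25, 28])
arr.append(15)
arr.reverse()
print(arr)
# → [15, 28, 25, 60, 4, 2, -3]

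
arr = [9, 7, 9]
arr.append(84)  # [9, 7, 9, 84]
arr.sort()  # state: [7, 9, 9, 84]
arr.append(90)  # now [7, 9, 9, 84, 90]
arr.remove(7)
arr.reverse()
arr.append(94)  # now [90, 84, 9, 9, 94]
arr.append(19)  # [90, 84, 9, 9, 94, 19]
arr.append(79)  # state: [90, 84, 9, 9, 94, 19, 79]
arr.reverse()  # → [79, 19, 94, 9, 9, 84, 90]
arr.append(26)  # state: [79, 19, 94, 9, 9, 84, 90, 26]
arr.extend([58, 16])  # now [79, 19, 94, 9, 9, 84, 90, 26, 58, 16]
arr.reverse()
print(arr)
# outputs [16, 58, 26, 90, 84, 9, 9, 94, 19, 79]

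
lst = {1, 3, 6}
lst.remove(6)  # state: {1, 3}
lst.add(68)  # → {1, 3, 68}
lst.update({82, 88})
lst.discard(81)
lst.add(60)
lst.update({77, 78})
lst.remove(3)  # {1, 60, 68, 77, 78, 82, 88}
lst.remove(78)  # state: {1, 60, 68, 77, 82, 88}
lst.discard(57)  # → {1, 60, 68, 77, 82, 88}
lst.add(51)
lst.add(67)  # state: {1, 51, 60, 67, 68, 77, 82, 88}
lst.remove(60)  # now {1, 51, 67, 68, 77, 82, 88}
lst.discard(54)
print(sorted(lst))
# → [1, 51, 67, 68, 77, 82, 88]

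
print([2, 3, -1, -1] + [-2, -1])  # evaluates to [2, 3, -1, -1, -2, -1]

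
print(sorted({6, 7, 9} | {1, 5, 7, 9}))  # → [1, 5, 6, 7, 9]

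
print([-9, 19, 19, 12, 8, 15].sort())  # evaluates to None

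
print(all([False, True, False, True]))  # False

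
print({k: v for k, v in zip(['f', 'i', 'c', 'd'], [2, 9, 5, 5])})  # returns {'f': 2, 'i': 9, 'c': 5, 'd': 5}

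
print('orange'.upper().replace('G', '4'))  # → ORAN4E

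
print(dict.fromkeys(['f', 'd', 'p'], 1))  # {'f': 1, 'd': 1, 'p': 1}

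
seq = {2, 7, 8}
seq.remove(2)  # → {7, 8}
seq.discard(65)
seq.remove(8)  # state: {7}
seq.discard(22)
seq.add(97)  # {7, 97}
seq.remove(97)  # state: {7}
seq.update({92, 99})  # {7, 92, 99}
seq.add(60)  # {7, 60, 92, 99}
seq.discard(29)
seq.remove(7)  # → {60, 92, 99}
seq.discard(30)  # {60, 92, 99}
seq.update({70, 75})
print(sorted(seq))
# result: [60, 70, 75, 92, 99]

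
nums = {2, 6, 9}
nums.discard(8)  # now {2, 6, 9}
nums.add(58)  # {2, 6, 9, 58}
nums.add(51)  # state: {2, 6, 9, 51, 58}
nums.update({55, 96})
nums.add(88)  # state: {2, 6, 9, 51, 55, 58, 88, 96}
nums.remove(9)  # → {2, 6, 51, 55, 58, 88, 96}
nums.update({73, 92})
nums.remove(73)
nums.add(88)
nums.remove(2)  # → {6, 51, 55, 58, 88, 92, 96}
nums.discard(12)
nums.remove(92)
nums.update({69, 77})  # {6, 51, 55, 58, 69, 77, 88, 96}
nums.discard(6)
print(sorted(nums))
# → [51, 55, 58, 69, 77, 88, 96]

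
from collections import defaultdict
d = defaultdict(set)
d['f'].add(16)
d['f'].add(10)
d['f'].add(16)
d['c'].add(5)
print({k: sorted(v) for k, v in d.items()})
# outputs {'f': [10, 16], 'c': [5]}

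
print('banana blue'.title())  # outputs Banana Blue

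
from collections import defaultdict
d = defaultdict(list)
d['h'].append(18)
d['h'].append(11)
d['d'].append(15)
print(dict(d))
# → {'h': [18, 11], 'd': [15]}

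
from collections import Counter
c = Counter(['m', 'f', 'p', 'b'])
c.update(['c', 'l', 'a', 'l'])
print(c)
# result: Counter({'l': 2, 'm': 1, 'f': 1, 'p': 1, 'b': 1, 'c': 1, 'a': 1})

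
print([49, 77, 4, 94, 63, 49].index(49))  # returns 0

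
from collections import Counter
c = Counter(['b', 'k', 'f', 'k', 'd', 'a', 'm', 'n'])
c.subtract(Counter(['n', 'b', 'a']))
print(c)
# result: Counter({'k': 2, 'f': 1, 'd': 1, 'm': 1, 'b': 0, 'a': 0, 'n': 0})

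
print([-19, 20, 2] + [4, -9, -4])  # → [-19, 20, 2, 4, -9, -4]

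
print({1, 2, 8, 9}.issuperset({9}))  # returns True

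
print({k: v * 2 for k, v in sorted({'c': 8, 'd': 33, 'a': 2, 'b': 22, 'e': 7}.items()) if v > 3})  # {'b': 44, 'c': 16, 'd': 66, 'e': 14}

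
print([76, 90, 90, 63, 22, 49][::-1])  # [49, 22, 63, 90, 90, 76]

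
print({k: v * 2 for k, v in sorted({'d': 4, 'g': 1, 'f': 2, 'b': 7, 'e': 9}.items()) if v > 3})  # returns {'b': 14, 'd': 8, 'e': 18}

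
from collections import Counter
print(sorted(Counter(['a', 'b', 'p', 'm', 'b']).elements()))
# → ['a', 'b', 'b', 'm', 'p']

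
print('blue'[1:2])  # l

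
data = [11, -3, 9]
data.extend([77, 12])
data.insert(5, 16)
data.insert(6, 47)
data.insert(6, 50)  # [11, -3, 9, 77, 12, 16, 50, 47]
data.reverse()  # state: [47, 50, 16, 12, 77, 9, -3, 11]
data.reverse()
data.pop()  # 47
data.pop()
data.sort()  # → [-3, 9, 11, 12, 16, 77]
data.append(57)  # [-3, 9, 11, 12, 16, 77, 57]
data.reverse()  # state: [57, 77, 16, 12, 11, 9, -3]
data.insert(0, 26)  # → [26, 57, 77, 16, 12, 11, 9, -3]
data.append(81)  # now [26, 57, 77, 16, 12, 11, 9, -3, 81]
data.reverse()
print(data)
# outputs [81, -3, 9, 11, 12, 16, 77, 57, 26]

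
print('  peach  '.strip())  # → peach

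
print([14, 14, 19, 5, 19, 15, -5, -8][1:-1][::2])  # [14, 5, 15]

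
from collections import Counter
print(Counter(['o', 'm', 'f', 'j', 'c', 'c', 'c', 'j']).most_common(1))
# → [('c', 3)]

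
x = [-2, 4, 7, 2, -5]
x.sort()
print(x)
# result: [-5, -2, 2, 4, 7]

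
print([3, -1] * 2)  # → [3, -1, 3, -1]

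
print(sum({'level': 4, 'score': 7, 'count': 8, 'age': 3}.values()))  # 22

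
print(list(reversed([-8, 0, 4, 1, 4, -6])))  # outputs [-6, 4, 1, 4, 0, -8]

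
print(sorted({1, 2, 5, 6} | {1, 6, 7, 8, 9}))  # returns [1, 2, 5, 6, 7, 8, 9]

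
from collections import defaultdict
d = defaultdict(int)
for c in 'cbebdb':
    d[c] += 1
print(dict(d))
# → {'c': 1, 'b': 3, 'e': 1, 'd': 1}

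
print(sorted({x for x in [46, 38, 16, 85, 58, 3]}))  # [3, 16, 38, 46, 58, 85]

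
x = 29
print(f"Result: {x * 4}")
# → Result: 116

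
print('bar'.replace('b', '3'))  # 3ar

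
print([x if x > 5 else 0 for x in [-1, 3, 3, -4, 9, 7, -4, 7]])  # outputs [0, 0, 0, 0, 9, 7, 0, 7]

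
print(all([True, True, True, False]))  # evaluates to False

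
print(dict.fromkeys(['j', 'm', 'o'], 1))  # {'j': 1, 'm': 1, 'o': 1}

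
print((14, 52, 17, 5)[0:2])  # (14, 52)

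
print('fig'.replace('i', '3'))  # f3g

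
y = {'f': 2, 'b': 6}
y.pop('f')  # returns 2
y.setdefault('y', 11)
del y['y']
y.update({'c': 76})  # {'b': 6, 'c': 76}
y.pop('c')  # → 76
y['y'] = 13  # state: {'b': 6, 'y': 13}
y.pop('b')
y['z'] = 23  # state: {'y': 13, 'z': 23}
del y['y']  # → {'z': 23}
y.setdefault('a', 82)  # 82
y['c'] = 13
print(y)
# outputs {'z': 23, 'a': 82, 'c': 13}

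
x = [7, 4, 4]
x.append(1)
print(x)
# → [7, 4, 4, 1]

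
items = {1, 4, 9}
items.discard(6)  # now {1, 4, 9}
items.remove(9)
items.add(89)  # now {1, 4, 89}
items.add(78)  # {1, 4, 78, 89}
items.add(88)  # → {1, 4, 78, 88, 89}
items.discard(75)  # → {1, 4, 78, 88, 89}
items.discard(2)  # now {1, 4, 78, 88, 89}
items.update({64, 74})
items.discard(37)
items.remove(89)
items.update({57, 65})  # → {1, 4, 57, 64, 65, 74, 78, 88}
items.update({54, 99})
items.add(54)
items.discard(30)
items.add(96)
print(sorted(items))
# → [1, 4, 54, 57, 64, 65, 74, 78, 88, 96, 99]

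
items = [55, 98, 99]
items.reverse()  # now [99, 98, 55]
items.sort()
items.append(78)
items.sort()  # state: [55, 78, 98, 99]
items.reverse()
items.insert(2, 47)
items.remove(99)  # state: [98, 47, 78, 55]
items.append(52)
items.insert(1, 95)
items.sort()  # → [47, 52, 55, 78, 95, 98]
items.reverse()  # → [98, 95, 78, 55, 52, 47]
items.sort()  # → [47, 52, 55, 78, 95, 98]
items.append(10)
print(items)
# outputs [47, 52, 55, 78, 95, 98, 10]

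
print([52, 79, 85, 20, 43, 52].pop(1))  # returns 79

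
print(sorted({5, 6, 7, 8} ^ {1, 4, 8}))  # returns [1, 4, 5, 6, 7]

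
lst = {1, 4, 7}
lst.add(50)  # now {1, 4, 7, 50}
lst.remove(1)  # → {4, 7, 50}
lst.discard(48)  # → {4, 7, 50}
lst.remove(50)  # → {4, 7}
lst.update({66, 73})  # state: {4, 7, 66, 73}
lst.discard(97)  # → {4, 7, 66, 73}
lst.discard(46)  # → {4, 7, 66, 73}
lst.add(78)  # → {4, 7, 66, 73, 78}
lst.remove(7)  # {4, 66, 73, 78}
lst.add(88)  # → {4, 66, 73, 78, 88}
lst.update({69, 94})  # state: {4, 66, 69, 73, 78, 88, 94}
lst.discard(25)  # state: {4, 66, 69, 73, 78, 88, 94}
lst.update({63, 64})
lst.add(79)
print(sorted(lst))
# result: [4, 63, 64, 66, 69, 73, 78, 79, 88, 94]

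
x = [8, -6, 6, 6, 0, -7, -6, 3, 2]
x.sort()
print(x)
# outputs [-7, -6, -6, 0, 2, 3, 6, 6, 8]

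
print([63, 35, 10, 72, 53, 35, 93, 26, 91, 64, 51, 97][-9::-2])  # [72, 35]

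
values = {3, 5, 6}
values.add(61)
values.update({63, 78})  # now {3, 5, 6, 61, 63, 78}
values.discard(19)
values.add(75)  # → {3, 5, 6, 61, 63, 75, 78}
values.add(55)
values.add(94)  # {3, 5, 6, 55, 61, 63, 75, 78, 94}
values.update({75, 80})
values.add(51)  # {3, 5, 6, 51, 55, 61, 63, 75, 78, 80, 94}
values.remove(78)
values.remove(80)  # {3, 5, 6, 51, 55, 61, 63, 75, 94}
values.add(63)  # {3, 5, 6, 51, 55, 61, 63, 75, 94}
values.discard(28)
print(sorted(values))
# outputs [3, 5, 6, 51, 55, 61, 63, 75, 94]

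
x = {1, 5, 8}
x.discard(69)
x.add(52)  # {1, 5, 8, 52}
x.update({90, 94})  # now {1, 5, 8, 52, 90, 94}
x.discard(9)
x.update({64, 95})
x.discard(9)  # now {1, 5, 8, 52, 64, 90, 94, 95}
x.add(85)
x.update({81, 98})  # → {1, 5, 8, 52, 64, 81, 85, 90, 94, 95, 98}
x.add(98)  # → {1, 5, 8, 52, 64, 81, 85, 90, 94, 95, 98}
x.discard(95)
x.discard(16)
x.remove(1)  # {5, 8, 52, 64, 81, 85, 90, 94, 98}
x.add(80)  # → {5, 8, 52, 64, 80, 81, 85, 90, 94, 98}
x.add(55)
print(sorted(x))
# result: [5, 8, 52, 55, 64, 80, 81, 85, 90, 94, 98]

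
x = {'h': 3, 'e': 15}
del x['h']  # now {'e': 15}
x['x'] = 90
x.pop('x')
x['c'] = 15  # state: {'e': 15, 'c': 15}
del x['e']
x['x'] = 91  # {'c': 15, 'x': 91}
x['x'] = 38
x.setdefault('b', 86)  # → 86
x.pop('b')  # 86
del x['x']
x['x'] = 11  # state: {'c': 15, 'x': 11}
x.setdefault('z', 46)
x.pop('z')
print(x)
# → {'c': 15, 'x': 11}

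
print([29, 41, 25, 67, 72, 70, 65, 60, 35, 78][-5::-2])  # [70, 67, 41]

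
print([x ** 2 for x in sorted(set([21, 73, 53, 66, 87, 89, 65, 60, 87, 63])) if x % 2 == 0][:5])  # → [3600, 4356]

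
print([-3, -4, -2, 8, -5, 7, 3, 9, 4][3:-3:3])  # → [8]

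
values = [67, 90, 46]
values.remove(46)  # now [67, 90]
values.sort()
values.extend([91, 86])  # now [67, 90, 91, 86]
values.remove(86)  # [67, 90, 91]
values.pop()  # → 91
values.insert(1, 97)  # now [67, 97, 90]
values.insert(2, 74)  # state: [67, 97, 74, 90]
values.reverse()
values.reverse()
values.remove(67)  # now [97, 74, 90]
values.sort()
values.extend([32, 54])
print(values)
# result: [74, 90, 97, 32, 54]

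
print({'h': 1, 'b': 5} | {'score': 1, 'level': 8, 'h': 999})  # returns {'h': 999, 'b': 5, 'score': 1, 'level': 8}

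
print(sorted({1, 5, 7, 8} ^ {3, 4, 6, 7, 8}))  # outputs [1, 3, 4, 5, 6]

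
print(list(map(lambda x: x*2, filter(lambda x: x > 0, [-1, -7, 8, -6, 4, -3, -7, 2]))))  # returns [16, 8, 4]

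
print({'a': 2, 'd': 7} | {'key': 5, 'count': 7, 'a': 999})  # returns {'a': 999, 'd': 7, 'key': 5, 'count': 7}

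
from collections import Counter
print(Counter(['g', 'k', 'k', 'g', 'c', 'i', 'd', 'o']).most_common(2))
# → [('g', 2), ('k', 2)]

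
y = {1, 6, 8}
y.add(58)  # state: {1, 6, 8, 58}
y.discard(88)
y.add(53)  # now {1, 6, 8, 53, 58}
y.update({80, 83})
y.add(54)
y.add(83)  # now {1, 6, 8, 53, 54, 58, 80, 83}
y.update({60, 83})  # {1, 6, 8, 53, 54, 58, 60, 80, 83}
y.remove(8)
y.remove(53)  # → {1, 6, 54, 58, 60, 80, 83}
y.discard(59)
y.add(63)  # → {1, 6, 54, 58, 60, 63, 80, 83}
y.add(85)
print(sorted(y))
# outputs [1, 6, 54, 58, 60, 63, 80, 83, 85]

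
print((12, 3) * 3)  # (12, 3, 12, 3, 12, 3)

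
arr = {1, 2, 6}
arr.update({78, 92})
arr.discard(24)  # {1, 2, 6, 78, 92}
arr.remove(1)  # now {2, 6, 78, 92}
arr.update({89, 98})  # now {2, 6, 78, 89, 92, 98}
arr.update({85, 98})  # {2, 6, 78, 85, 89, 92, 98}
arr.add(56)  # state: {2, 6, 56, 78, 85, 89, 92, 98}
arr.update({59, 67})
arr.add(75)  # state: {2, 6, 56, 59, 67, 75, 78, 85, 89, 92, 98}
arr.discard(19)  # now {2, 6, 56, 59, 67, 75, 78, 85, 89, 92, 98}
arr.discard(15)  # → {2, 6, 56, 59, 67, 75, 78, 85, 89, 92, 98}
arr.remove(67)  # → {2, 6, 56, 59, 75, 78, 85, 89, 92, 98}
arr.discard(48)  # {2, 6, 56, 59, 75, 78, 85, 89, 92, 98}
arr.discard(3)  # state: {2, 6, 56, 59, 75, 78, 85, 89, 92, 98}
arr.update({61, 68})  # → {2, 6, 56, 59, 61, 68, 75, 78, 85, 89, 92, 98}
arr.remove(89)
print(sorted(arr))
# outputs [2, 6, 56, 59, 61, 68, 75, 78, 85, 92, 98]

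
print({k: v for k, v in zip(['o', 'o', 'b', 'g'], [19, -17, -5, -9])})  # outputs {'o': -17, 'b': -5, 'g': -9}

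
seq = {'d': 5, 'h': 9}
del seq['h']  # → {'d': 5}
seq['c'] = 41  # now {'d': 5, 'c': 41}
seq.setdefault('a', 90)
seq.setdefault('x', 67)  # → 67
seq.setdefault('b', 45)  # 45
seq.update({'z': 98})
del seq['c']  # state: {'d': 5, 'a': 90, 'x': 67, 'b': 45, 'z': 98}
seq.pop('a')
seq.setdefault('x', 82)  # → 67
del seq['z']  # {'d': 5, 'x': 67, 'b': 45}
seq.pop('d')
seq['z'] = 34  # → {'x': 67, 'b': 45, 'z': 34}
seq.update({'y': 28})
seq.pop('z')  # 34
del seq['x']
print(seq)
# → {'b': 45, 'y': 28}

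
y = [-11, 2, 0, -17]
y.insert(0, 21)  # [21, -11, 2, 0, -17]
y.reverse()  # [-17, 0, 2, -11, 21]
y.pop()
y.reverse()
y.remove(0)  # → [-11, 2, -17]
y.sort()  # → [-17, -11, 2]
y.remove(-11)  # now [-17, 2]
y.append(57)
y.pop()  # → 57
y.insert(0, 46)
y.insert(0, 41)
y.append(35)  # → [41, 46, -17, 2, 35]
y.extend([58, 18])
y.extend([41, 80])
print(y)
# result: [41, 46, -17, 2, 35, 58, 18, 41, 80]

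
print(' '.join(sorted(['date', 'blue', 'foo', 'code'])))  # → blue code date foo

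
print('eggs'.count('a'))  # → 0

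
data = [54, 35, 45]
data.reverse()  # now [45, 35, 54]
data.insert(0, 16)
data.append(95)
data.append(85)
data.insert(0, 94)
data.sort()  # [16, 35, 45, 54, 85, 94, 95]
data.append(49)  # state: [16, 35, 45, 54, 85, 94, 95, 49]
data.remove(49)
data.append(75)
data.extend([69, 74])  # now [16, 35, 45, 54, 85, 94, 95, 75, 69, 74]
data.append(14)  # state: [16, 35, 45, 54, 85, 94, 95, 75, 69, 74, 14]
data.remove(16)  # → [35, 45, 54, 85, 94, 95, 75, 69, 74, 14]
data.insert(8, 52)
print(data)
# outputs [35, 45, 54, 85, 94, 95, 75, 69, 52, 74, 14]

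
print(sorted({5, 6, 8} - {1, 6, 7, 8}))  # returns [5]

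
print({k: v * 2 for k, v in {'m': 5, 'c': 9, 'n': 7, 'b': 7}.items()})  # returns {'m': 10, 'c': 18, 'n': 14, 'b': 14}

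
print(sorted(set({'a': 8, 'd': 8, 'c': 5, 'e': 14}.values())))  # [5, 8, 14]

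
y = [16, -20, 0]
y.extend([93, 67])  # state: [16, -20, 0, 93, 67]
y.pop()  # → 67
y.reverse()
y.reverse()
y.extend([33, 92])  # [16, -20, 0, 93, 33, 92]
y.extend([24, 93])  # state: [16, -20, 0, 93, 33, 92, 24, 93]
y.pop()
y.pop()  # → 24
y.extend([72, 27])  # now [16, -20, 0, 93, 33, 92, 72, 27]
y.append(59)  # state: [16, -20, 0, 93, 33, 92, 72, 27, 59]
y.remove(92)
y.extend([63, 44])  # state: [16, -20, 0, 93, 33, 72, 27, 59, 63, 44]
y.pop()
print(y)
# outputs [16, -20, 0, 93, 33, 72, 27, 59, 63]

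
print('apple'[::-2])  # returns epa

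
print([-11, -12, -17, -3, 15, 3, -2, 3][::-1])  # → [3, -2, 3, 15, -3, -17, -12, -11]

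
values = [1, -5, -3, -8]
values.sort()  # [-8, -5, -3, 1]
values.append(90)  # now [-8, -5, -3, 1, 90]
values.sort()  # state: [-8, -5, -3, 1, 90]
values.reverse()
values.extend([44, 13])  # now [90, 1, -3, -5, -8, 44, 13]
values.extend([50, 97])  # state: [90, 1, -3, -5, -8, 44, 13, 50, 97]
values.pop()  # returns 97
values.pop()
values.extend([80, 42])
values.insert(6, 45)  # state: [90, 1, -3, -5, -8, 44, 45, 13, 80, 42]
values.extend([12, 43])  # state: [90, 1, -3, -5, -8, 44, 45, 13, 80, 42, 12, 43]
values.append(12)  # [90, 1, -3, -5, -8, 44, 45, 13, 80, 42, 12, 43, 12]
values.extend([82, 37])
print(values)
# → [90, 1, -3, -5, -8, 44, 45, 13, 80, 42, 12, 43, 12, 82, 37]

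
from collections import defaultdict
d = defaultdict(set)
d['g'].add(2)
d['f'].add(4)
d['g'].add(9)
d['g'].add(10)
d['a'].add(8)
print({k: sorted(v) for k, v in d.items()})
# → {'g': [2, 9, 10], 'f': [4], 'a': [8]}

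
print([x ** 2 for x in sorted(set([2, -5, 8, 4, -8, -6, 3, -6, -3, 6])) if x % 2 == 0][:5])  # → [64, 36, 4, 16, 36]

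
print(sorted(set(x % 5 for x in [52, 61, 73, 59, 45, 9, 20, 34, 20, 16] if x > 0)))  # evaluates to [0, 1, 2, 3, 4]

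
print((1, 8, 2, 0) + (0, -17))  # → (1, 8, 2, 0, 0, -17)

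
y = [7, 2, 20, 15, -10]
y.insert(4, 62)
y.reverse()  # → [-10, 62, 15, 20, 2, 7]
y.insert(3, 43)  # [-10, 62, 15, 43, 20, 2, 7]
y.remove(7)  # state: [-10, 62, 15, 43, 20, 2]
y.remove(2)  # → [-10, 62, 15, 43, 20]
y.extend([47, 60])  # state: [-10, 62, 15, 43, 20, 47, 60]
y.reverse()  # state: [60, 47, 20, 43, 15, 62, -10]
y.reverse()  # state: [-10, 62, 15, 43, 20, 47, 60]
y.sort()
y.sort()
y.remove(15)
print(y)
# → [-10, 20, 43, 47, 60, 62]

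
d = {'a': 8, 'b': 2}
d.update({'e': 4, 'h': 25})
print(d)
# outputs {'a': 8, 'b': 2, 'e': 4, 'h': 25}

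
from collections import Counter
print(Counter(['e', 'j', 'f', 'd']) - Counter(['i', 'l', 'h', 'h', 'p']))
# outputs Counter({'e': 1, 'j': 1, 'f': 1, 'd': 1})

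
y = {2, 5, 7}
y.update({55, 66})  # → {2, 5, 7, 55, 66}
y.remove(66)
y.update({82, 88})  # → {2, 5, 7, 55, 82, 88}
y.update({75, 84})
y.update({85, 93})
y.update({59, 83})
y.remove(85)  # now {2, 5, 7, 55, 59, 75, 82, 83, 84, 88, 93}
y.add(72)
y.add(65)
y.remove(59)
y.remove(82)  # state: {2, 5, 7, 55, 65, 72, 75, 83, 84, 88, 93}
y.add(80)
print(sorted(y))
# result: [2, 5, 7, 55, 65, 72, 75, 80, 83, 84, 88, 93]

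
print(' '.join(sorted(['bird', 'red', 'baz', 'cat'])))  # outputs baz bird cat red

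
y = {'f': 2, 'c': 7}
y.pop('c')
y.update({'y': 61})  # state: {'f': 2, 'y': 61}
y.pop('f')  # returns 2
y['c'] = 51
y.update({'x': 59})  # {'y': 61, 'c': 51, 'x': 59}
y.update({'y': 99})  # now {'y': 99, 'c': 51, 'x': 59}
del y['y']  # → {'c': 51, 'x': 59}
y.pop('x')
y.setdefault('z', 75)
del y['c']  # {'z': 75}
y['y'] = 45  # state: {'z': 75, 'y': 45}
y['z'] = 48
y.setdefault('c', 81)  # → 81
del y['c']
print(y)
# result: {'z': 48, 'y': 45}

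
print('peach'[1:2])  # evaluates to e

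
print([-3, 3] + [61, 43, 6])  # [-3, 3, 61, 43, 6]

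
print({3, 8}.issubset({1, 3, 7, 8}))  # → True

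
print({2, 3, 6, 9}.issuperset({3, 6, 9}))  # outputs True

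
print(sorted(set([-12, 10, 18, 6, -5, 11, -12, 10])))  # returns [-12, -5, 6, 10, 11, 18]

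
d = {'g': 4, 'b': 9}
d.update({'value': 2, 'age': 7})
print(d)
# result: {'g': 4, 'b': 9, 'value': 2, 'age': 7}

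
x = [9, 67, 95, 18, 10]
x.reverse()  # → [10, 18, 95, 67, 9]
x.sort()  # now [9, 10, 18, 67, 95]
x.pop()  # 95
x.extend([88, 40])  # [9, 10, 18, 67, 88, 40]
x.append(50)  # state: [9, 10, 18, 67, 88, 40, 50]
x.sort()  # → [9, 10, 18, 40, 50, 67, 88]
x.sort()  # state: [9, 10, 18, 40, 50, 67, 88]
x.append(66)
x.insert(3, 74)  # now [9, 10, 18, 74, 40, 50, 67, 88, 66]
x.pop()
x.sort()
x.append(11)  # [9, 10, 18, 40, 50, 67, 74, 88, 11]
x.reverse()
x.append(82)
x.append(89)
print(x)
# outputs [11, 88, 74, 67, 50, 40, 18, 10, 9, 82, 89]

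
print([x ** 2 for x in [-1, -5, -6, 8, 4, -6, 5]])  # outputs [1, 25, 36, 64, 16, 36, 25]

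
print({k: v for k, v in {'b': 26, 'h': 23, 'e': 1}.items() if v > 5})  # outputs {'b': 26, 'h': 23}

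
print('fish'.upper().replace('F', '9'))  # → 9ISH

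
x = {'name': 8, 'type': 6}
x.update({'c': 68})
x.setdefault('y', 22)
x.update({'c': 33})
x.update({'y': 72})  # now {'name': 8, 'type': 6, 'c': 33, 'y': 72}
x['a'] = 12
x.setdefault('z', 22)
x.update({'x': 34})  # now {'name': 8, 'type': 6, 'c': 33, 'y': 72, 'a': 12, 'z': 22, 'x': 34}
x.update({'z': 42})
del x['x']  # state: {'name': 8, 'type': 6, 'c': 33, 'y': 72, 'a': 12, 'z': 42}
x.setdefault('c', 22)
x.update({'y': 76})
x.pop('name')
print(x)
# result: {'type': 6, 'c': 33, 'y': 76, 'a': 12, 'z': 42}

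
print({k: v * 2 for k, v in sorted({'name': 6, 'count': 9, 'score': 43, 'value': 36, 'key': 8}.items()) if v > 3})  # {'count': 18, 'key': 16, 'name': 12, 'score': 86, 'value': 72}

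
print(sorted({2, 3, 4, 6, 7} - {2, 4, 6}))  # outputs [3, 7]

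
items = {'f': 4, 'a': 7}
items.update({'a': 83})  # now {'f': 4, 'a': 83}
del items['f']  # {'a': 83}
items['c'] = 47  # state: {'a': 83, 'c': 47}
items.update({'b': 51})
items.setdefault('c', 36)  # 47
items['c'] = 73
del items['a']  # {'c': 73, 'b': 51}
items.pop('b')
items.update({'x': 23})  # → {'c': 73, 'x': 23}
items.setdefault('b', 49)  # 49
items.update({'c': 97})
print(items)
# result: {'c': 97, 'x': 23, 'b': 49}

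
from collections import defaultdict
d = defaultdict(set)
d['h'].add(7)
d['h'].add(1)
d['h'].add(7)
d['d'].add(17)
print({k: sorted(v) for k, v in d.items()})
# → {'h': [1, 7], 'd': [17]}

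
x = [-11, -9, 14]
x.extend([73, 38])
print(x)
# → [-11, -9, 14, 73, 38]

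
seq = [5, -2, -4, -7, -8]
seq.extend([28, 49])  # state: [5, -2, -4, -7, -8, 28, 49]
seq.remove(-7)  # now [5, -2, -4, -8, 28, 49]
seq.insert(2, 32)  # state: [5, -2, 32, -4, -8, 28, 49]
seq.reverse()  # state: [49, 28, -8, -4, 32, -2, 5]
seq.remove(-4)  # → [49, 28, -8, 32, -2, 5]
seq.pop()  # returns 5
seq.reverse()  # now [-2, 32, -8, 28, 49]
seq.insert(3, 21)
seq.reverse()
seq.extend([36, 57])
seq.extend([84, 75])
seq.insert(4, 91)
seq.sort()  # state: [-8, -2, 21, 28, 32, 36, 49, 57, 75, 84, 91]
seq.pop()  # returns 91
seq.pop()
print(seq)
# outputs [-8, -2, 21, 28, 32, 36, 49, 57, 75]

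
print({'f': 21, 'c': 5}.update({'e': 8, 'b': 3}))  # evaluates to None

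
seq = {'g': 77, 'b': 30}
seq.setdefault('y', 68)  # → 68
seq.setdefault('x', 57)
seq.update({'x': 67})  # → {'g': 77, 'b': 30, 'y': 68, 'x': 67}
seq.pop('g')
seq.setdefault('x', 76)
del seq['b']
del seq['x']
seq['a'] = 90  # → {'y': 68, 'a': 90}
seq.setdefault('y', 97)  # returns 68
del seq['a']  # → {'y': 68}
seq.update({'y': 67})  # {'y': 67}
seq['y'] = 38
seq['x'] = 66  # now {'y': 38, 'x': 66}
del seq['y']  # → {'x': 66}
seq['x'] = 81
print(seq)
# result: {'x': 81}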